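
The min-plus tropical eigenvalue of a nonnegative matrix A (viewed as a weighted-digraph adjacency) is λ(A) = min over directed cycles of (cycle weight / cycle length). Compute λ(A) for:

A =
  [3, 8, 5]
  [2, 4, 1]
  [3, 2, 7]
λ(A) = 3/2

Enumerate directed cycles and compute their means (weight / length). Sample:
  cycle 0 → 0: weight = 3, length = 1, mean = 3/1 ≈ 3.000
  cycle 1 → 1: weight = 4, length = 1, mean = 4/1 ≈ 4.000
  cycle 2 → 2: weight = 7, length = 1, mean = 7/1 ≈ 7.000
  cycle 0 → 1 → 0: weight = 10, length = 2, mean = 10/2 ≈ 5.000
  cycle 0 → 2 → 0: weight = 8, length = 2, mean = 8/2 ≈ 4.000
  cycle 1 → 0 → 1: weight = 10, length = 2, mean = 10/2 ≈ 5.000
Minimum mean = 1.500, attained e.g. along the cycle 1 → 2 → 1 with weight 3 and length 2. So λ(A) = 3/2 = 3/2.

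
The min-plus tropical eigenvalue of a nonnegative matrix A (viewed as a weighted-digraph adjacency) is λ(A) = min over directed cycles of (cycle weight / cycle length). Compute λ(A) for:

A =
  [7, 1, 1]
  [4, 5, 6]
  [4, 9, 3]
λ(A) = 5/2

Enumerate directed cycles and compute their means (weight / length). Sample:
  cycle 0 → 0: weight = 7, length = 1, mean = 7/1 ≈ 7.000
  cycle 1 → 1: weight = 5, length = 1, mean = 5/1 ≈ 5.000
  cycle 2 → 2: weight = 3, length = 1, mean = 3/1 ≈ 3.000
  cycle 0 → 1 → 0: weight = 5, length = 2, mean = 5/2 ≈ 2.500
  cycle 0 → 2 → 0: weight = 5, length = 2, mean = 5/2 ≈ 2.500
  cycle 1 → 0 → 1: weight = 5, length = 2, mean = 5/2 ≈ 2.500
Minimum mean = 2.500, attained e.g. along the cycle 0 → 1 → 0 with weight 5 and length 2. So λ(A) = 5/2 = 5/2.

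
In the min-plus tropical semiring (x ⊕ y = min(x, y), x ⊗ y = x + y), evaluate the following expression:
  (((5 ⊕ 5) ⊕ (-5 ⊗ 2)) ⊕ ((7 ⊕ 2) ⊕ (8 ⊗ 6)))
(((5 ⊕ 5) ⊕ (-5 ⊗ 2)) ⊕ ((7 ⊕ 2) ⊕ (8 ⊗ 6))) = -3

Expand innermost to outermost. Recall ⊕ takes the minimum of its arguments and ⊗ takes their sum. Working out the expression (((5 ⊕ 5) ⊕ (-5 ⊗ 2)) ⊕ ((7 ⊕ 2) ⊕ (8 ⊗ 6))) gives -3.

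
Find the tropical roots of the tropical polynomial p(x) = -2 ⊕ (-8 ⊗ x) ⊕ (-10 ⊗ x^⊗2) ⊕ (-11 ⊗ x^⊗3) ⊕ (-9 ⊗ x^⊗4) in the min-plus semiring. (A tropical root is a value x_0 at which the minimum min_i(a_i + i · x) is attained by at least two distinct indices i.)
Roots: {-2, 1, 2, 6}

Each tropical root is a break point of the lower envelope of the lines y = a_i + i · x (there are 5 lines, with slopes 0, 1, ..., 4). Only the lines that attain the minimum somewhere contribute to roots; other lines are dominated. Here the surviving (envelope) indices are i = 4, i = 3, i = 2, i = 1, i = 0.
Intersections between consecutive envelope lines give the roots: for adjacent envelope indices i < j the intersection is x = (a_i − a_j) / (j − i). Reading off the sorted break points: {-2, 1, 2, 6}.
Verification: at each break x_0, at least two indices attain the minimum of min_i(a_i + i · x_0).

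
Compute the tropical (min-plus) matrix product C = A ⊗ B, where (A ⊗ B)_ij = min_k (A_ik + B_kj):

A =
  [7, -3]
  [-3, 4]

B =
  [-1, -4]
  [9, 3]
A ⊗ B =
  [6, 0]
  [-4, -7]

Apply the min-plus product entry-by-entry:
  C[0][0] = min over k of (A[0][0] + B[0][0] = 7 + -1 = 6, A[0][1] + B[1][0] = -3 + 9 = 6) = 6 (attained at k = 0)
  C[0][1] = min over k of (A[0][0] + B[0][1] = 7 + -4 = 3, A[0][1] + B[1][1] = -3 + 3 = 0) = 0 (attained at k = 1)
  C[1][0] = min over k of (A[1][0] + B[0][0] = -3 + -1 = -4, A[1][1] + B[1][0] = 4 + 9 = 13) = -4 (attained at k = 0)
  C[1][1] = min over k of (A[1][0] + B[0][1] = -3 + -4 = -7, A[1][1] + B[1][1] = 4 + 3 = 7) = -7 (attained at k = 0)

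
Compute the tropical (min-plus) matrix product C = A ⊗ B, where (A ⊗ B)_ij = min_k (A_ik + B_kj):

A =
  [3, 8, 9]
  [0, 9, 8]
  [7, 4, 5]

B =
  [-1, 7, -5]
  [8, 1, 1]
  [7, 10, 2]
A ⊗ B =
  [2, 9, -2]
  [-1, 7, -5]
  [6, 5, 2]

Apply the min-plus product entry-by-entry:
  C[0][0] = min over k of (A[0][0] + B[0][0] = 3 + -1 = 2, A[0][1] + B[1][0] = 8 + 8 = 16, A[0][2] + B[2][0] = 9 + 7 = 16) = 2 (attained at k = 0)
  C[0][1] = min over k of (A[0][0] + B[0][1] = 3 + 7 = 10, A[0][1] + B[1][1] = 8 + 1 = 9, A[0][2] + B[2][1] = 9 + 10 = 19) = 9 (attained at k = 1)
  C[0][2] = min over k of (A[0][0] + B[0][2] = 3 + -5 = -2, A[0][1] + B[1][2] = 8 + 1 = 9, A[0][2] + B[2][2] = 9 + 2 = 11) = -2 (attained at k = 0)
  C[1][0] = min over k of (A[1][0] + B[0][0] = 0 + -1 = -1, A[1][1] + B[1][0] = 9 + 8 = 17, A[1][2] + B[2][0] = 8 + 7 = 15) = -1 (attained at k = 0)
  C[1][1] = min over k of (A[1][0] + B[0][1] = 0 + 7 = 7, A[1][1] + B[1][1] = 9 + 1 = 10, A[1][2] + B[2][1] = 8 + 10 = 18) = 7 (attained at k = 0)
  C[1][2] = min over k of (A[1][0] + B[0][2] = 0 + -5 = -5, A[1][1] + B[1][2] = 9 + 1 = 10, A[1][2] + B[2][2] = 8 + 2 = 10) = -5 (attained at k = 0)
  C[2][0] = min over k of (A[2][0] + B[0][0] = 7 + -1 = 6, A[2][1] + B[1][0] = 4 + 8 = 12, A[2][2] + B[2][0] = 5 + 7 = 12) = 6 (attained at k = 0)
  C[2][1] = min over k of (A[2][0] + B[0][1] = 7 + 7 = 14, A[2][1] + B[1][1] = 4 + 1 = 5, A[2][2] + B[2][1] = 5 + 10 = 15) = 5 (attained at k = 1)
  C[2][2] = min over k of (A[2][0] + B[0][2] = 7 + -5 = 2, A[2][1] + B[1][2] = 4 + 1 = 5, A[2][2] + B[2][2] = 5 + 2 = 7) = 2 (attained at k = 0)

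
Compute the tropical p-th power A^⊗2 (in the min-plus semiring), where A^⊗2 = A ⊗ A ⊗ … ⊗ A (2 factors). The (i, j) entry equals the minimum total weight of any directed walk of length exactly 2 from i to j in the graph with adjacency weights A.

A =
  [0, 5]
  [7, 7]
A^⊗2 =
  [0, 5]
  [7, 12]

Each entry (A^⊗2)_ij equals the minimum over all length-2 walks i = v_0 → v_1 → … → v_2 = j of Σ_t A[v_t][v_{t+1}]. For example, for (i, j) = (0, 1) we minimise over 2 possible intermediate vertex sequences; the minimum is 5, attained along the walk 0 → 0 → 1.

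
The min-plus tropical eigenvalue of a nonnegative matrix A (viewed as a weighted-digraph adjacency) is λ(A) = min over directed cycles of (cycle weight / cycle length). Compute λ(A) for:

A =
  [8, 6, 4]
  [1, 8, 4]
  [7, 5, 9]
λ(A) = 10/3

Enumerate directed cycles and compute their means (weight / length). Sample:
  cycle 0 → 0: weight = 8, length = 1, mean = 8/1 ≈ 8.000
  cycle 1 → 1: weight = 8, length = 1, mean = 8/1 ≈ 8.000
  cycle 2 → 2: weight = 9, length = 1, mean = 9/1 ≈ 9.000
  cycle 0 → 1 → 0: weight = 7, length = 2, mean = 7/2 ≈ 3.500
  cycle 0 → 2 → 0: weight = 11, length = 2, mean = 11/2 ≈ 5.500
  cycle 1 → 0 → 1: weight = 7, length = 2, mean = 7/2 ≈ 3.500
Minimum mean = 3.333, attained e.g. along the cycle 0 → 2 → 1 → 0 with weight 10 and length 3. So λ(A) = 10/3 = 10/3.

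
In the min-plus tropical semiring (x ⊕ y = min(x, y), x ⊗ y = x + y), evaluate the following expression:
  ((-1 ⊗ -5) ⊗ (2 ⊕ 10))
((-1 ⊗ -5) ⊗ (2 ⊕ 10)) = -4

Expand innermost to outermost. Recall ⊕ takes the minimum of its arguments and ⊗ takes their sum. Working out the expression ((-1 ⊗ -5) ⊗ (2 ⊕ 10)) gives -4.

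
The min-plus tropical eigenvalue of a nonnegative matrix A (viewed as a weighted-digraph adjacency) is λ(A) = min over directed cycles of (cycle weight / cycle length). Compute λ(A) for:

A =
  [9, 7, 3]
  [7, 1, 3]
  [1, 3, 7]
λ(A) = 1

Enumerate directed cycles and compute their means (weight / length). Sample:
  cycle 0 → 0: weight = 9, length = 1, mean = 9/1 ≈ 9.000
  cycle 1 → 1: weight = 1, length = 1, mean = 1/1 ≈ 1.000
  cycle 2 → 2: weight = 7, length = 1, mean = 7/1 ≈ 7.000
  cycle 0 → 1 → 0: weight = 14, length = 2, mean = 14/2 ≈ 7.000
  cycle 0 → 2 → 0: weight = 4, length = 2, mean = 4/2 ≈ 2.000
  cycle 1 → 0 → 1: weight = 14, length = 2, mean = 14/2 ≈ 7.000
Minimum mean = 1.000, attained e.g. along the cycle 1 → 1 with weight 1 and length 1. So λ(A) = 1/1 = 1.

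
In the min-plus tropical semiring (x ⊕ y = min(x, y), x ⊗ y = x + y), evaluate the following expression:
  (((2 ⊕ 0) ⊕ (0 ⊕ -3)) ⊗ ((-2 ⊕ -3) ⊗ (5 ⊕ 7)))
(((2 ⊕ 0) ⊕ (0 ⊕ -3)) ⊗ ((-2 ⊕ -3) ⊗ (5 ⊕ 7))) = -1

Expand innermost to outermost. Recall ⊕ takes the minimum of its arguments and ⊗ takes their sum. Working out the expression (((2 ⊕ 0) ⊕ (0 ⊕ -3)) ⊗ ((-2 ⊕ -3) ⊗ (5 ⊕ 7))) gives -1.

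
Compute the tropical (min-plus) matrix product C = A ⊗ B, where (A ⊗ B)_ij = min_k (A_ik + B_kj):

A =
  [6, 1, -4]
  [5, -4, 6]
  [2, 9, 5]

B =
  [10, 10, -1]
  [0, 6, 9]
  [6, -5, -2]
A ⊗ B =
  [1, -9, -6]
  [-4, 1, 4]
  [9, 0, 1]

Apply the min-plus product entry-by-entry:
  C[0][0] = min over k of (A[0][0] + B[0][0] = 6 + 10 = 16, A[0][1] + B[1][0] = 1 + 0 = 1, A[0][2] + B[2][0] = -4 + 6 = 2) = 1 (attained at k = 1)
  C[0][1] = min over k of (A[0][0] + B[0][1] = 6 + 10 = 16, A[0][1] + B[1][1] = 1 + 6 = 7, A[0][2] + B[2][1] = -4 + -5 = -9) = -9 (attained at k = 2)
  C[0][2] = min over k of (A[0][0] + B[0][2] = 6 + -1 = 5, A[0][1] + B[1][2] = 1 + 9 = 10, A[0][2] + B[2][2] = -4 + -2 = -6) = -6 (attained at k = 2)
  C[1][0] = min over k of (A[1][0] + B[0][0] = 5 + 10 = 15, A[1][1] + B[1][0] = -4 + 0 = -4, A[1][2] + B[2][0] = 6 + 6 = 12) = -4 (attained at k = 1)
  C[1][1] = min over k of (A[1][0] + B[0][1] = 5 + 10 = 15, A[1][1] + B[1][1] = -4 + 6 = 2, A[1][2] + B[2][1] = 6 + -5 = 1) = 1 (attained at k = 2)
  C[1][2] = min over k of (A[1][0] + B[0][2] = 5 + -1 = 4, A[1][1] + B[1][2] = -4 + 9 = 5, A[1][2] + B[2][2] = 6 + -2 = 4) = 4 (attained at k = 0)
  C[2][0] = min over k of (A[2][0] + B[0][0] = 2 + 10 = 12, A[2][1] + B[1][0] = 9 + 0 = 9, A[2][2] + B[2][0] = 5 + 6 = 11) = 9 (attained at k = 1)
  C[2][1] = min over k of (A[2][0] + B[0][1] = 2 + 10 = 12, A[2][1] + B[1][1] = 9 + 6 = 15, A[2][2] + B[2][1] = 5 + -5 = 0) = 0 (attained at k = 2)
  C[2][2] = min over k of (A[2][0] + B[0][2] = 2 + -1 = 1, A[2][1] + B[1][2] = 9 + 9 = 18, A[2][2] + B[2][2] = 5 + -2 = 3) = 1 (attained at k = 0)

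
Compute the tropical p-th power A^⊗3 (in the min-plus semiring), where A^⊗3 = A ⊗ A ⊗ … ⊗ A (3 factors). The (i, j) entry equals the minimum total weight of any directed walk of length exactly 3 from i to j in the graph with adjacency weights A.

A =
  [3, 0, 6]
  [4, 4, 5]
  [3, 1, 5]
A^⊗3 =
  [7, 4, 8]
  [8, 7, 9]
  [7, 5, 8]

Each entry (A^⊗3)_ij equals the minimum over all length-3 walks i = v_0 → v_1 → … → v_3 = j of Σ_t A[v_t][v_{t+1}]. For example, for (i, j) = (0, 2) we minimise over 9 possible intermediate vertex sequences; the minimum is 8, attained along the walk 0 → 0 → 1 → 2.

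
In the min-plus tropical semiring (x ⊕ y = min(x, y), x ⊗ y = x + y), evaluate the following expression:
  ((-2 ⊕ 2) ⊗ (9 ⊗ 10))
((-2 ⊕ 2) ⊗ (9 ⊗ 10)) = 17

Expand innermost to outermost. Recall ⊕ takes the minimum of its arguments and ⊗ takes their sum. Working out the expression ((-2 ⊕ 2) ⊗ (9 ⊗ 10)) gives 17.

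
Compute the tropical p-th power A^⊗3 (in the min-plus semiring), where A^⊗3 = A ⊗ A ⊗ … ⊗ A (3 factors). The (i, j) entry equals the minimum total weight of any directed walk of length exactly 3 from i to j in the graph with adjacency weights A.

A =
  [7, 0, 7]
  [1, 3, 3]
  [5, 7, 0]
A^⊗3 =
  [4, 1, 3]
  [2, 4, 3]
  [5, 5, 0]

Each entry (A^⊗3)_ij equals the minimum over all length-3 walks i = v_0 → v_1 → … → v_3 = j of Σ_t A[v_t][v_{t+1}]. For example, for (i, j) = (0, 2) we minimise over 9 possible intermediate vertex sequences; the minimum is 3, attained along the walk 0 → 1 → 2 → 2.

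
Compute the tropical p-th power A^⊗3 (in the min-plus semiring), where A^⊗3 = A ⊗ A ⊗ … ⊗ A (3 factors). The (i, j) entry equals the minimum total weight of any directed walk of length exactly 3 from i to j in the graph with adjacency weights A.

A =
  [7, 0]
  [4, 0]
A^⊗3 =
  [4, 0]
  [4, 0]

Each entry (A^⊗3)_ij equals the minimum over all length-3 walks i = v_0 → v_1 → … → v_3 = j of Σ_t A[v_t][v_{t+1}]. For example, for (i, j) = (0, 1) we minimise over 4 possible intermediate vertex sequences; the minimum is 0, attained along the walk 0 → 1 → 1 → 1.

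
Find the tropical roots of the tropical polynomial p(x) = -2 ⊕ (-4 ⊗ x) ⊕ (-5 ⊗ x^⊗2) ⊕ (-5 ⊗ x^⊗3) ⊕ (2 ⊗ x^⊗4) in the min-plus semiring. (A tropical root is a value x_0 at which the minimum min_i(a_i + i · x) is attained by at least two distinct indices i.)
Roots: {-7, 0, 1, 2}

Each tropical root is a break point of the lower envelope of the lines y = a_i + i · x (there are 5 lines, with slopes 0, 1, ..., 4). Only the lines that attain the minimum somewhere contribute to roots; other lines are dominated. Here the surviving (envelope) indices are i = 4, i = 3, i = 2, i = 1, i = 0.
Intersections between consecutive envelope lines give the roots: for adjacent envelope indices i < j the intersection is x = (a_i − a_j) / (j − i). Reading off the sorted break points: {-7, 0, 1, 2}.
Verification: at each break x_0, at least two indices attain the minimum of min_i(a_i + i · x_0).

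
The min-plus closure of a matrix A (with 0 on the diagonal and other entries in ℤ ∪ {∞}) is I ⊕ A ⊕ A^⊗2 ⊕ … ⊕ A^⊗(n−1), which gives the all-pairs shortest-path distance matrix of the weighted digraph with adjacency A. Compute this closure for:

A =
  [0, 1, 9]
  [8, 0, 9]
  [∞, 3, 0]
Closure =
  [0, 1, 9]
  [8, 0, 9]
  [11, 3, 0]

This is the Floyd-Warshall all-pairs shortest-path computation. For each intermediate vertex k = 0, 1, …, 2, update dist[i][j] ← min(dist[i][j], dist[i][k] + dist[k][j]). The final matrix gives, for each (i, j), the minimum total weight of any directed path from i to j (possibly empty when i = j).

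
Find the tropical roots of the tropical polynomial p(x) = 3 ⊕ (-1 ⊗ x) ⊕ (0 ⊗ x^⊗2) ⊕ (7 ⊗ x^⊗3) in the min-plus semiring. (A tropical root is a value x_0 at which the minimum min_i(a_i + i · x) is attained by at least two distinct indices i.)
Roots: {-7, -1, 4}

Each tropical root is a break point of the lower envelope of the lines y = a_i + i · x (there are 4 lines, with slopes 0, 1, ..., 3). Only the lines that attain the minimum somewhere contribute to roots; other lines are dominated. Here the surviving (envelope) indices are i = 3, i = 2, i = 1, i = 0.
Intersections between consecutive envelope lines give the roots: for adjacent envelope indices i < j the intersection is x = (a_i − a_j) / (j − i). Reading off the sorted break points: {-7, -1, 4}.
Verification: at each break x_0, at least two indices attain the minimum of min_i(a_i + i · x_0).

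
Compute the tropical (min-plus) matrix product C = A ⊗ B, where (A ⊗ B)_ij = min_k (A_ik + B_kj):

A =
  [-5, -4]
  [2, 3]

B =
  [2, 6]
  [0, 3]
A ⊗ B =
  [-4, -1]
  [3, 6]

Apply the min-plus product entry-by-entry:
  C[0][0] = min over k of (A[0][0] + B[0][0] = -5 + 2 = -3, A[0][1] + B[1][0] = -4 + 0 = -4) = -4 (attained at k = 1)
  C[0][1] = min over k of (A[0][0] + B[0][1] = -5 + 6 = 1, A[0][1] + B[1][1] = -4 + 3 = -1) = -1 (attained at k = 1)
  C[1][0] = min over k of (A[1][0] + B[0][0] = 2 + 2 = 4, A[1][1] + B[1][0] = 3 + 0 = 3) = 3 (attained at k = 1)
  C[1][1] = min over k of (A[1][0] + B[0][1] = 2 + 6 = 8, A[1][1] + B[1][1] = 3 + 3 = 6) = 6 (attained at k = 1)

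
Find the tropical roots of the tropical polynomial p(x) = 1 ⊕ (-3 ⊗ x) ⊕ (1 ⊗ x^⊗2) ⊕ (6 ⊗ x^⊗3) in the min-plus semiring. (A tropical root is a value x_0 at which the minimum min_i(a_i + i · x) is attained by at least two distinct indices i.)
Roots: {-5, -4, 4}

Each tropical root is a break point of the lower envelope of the lines y = a_i + i · x (there are 4 lines, with slopes 0, 1, ..., 3). Only the lines that attain the minimum somewhere contribute to roots; other lines are dominated. Here the surviving (envelope) indices are i = 3, i = 2, i = 1, i = 0.
Intersections between consecutive envelope lines give the roots: for adjacent envelope indices i < j the intersection is x = (a_i − a_j) / (j − i). Reading off the sorted break points: {-5, -4, 4}.
Verification: at each break x_0, at least two indices attain the minimum of min_i(a_i + i · x_0).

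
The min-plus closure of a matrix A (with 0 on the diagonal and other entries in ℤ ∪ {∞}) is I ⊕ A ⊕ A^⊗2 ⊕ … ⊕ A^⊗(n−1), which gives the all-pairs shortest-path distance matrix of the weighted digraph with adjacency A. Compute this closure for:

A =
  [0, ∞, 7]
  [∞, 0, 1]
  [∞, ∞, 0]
Closure =
  [0, ∞, 7]
  [∞, 0, 1]
  [∞, ∞, 0]

This is the Floyd-Warshall all-pairs shortest-path computation. For each intermediate vertex k = 0, 1, …, 2, update dist[i][j] ← min(dist[i][j], dist[i][k] + dist[k][j]). The final matrix gives, for each (i, j), the minimum total weight of any directed path from i to j (possibly empty when i = j).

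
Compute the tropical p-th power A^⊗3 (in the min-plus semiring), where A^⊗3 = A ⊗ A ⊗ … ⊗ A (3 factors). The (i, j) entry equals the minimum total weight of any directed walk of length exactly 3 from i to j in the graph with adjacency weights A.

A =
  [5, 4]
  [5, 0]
A^⊗3 =
  [9, 4]
  [5, 0]

Each entry (A^⊗3)_ij equals the minimum over all length-3 walks i = v_0 → v_1 → … → v_3 = j of Σ_t A[v_t][v_{t+1}]. For example, for (i, j) = (0, 1) we minimise over 4 possible intermediate vertex sequences; the minimum is 4, attained along the walk 0 → 1 → 1 → 1.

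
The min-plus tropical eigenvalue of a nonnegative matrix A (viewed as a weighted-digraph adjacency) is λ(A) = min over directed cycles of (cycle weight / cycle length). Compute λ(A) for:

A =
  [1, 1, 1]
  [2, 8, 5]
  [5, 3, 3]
λ(A) = 1

Enumerate directed cycles and compute their means (weight / length). Sample:
  cycle 0 → 0: weight = 1, length = 1, mean = 1/1 ≈ 1.000
  cycle 1 → 1: weight = 8, length = 1, mean = 8/1 ≈ 8.000
  cycle 2 → 2: weight = 3, length = 1, mean = 3/1 ≈ 3.000
  cycle 0 → 1 → 0: weight = 3, length = 2, mean = 3/2 ≈ 1.500
  cycle 0 → 2 → 0: weight = 6, length = 2, mean = 6/2 ≈ 3.000
  cycle 1 → 0 → 1: weight = 3, length = 2, mean = 3/2 ≈ 1.500
Minimum mean = 1.000, attained e.g. along the cycle 0 → 0 with weight 1 and length 1. So λ(A) = 1/1 = 1.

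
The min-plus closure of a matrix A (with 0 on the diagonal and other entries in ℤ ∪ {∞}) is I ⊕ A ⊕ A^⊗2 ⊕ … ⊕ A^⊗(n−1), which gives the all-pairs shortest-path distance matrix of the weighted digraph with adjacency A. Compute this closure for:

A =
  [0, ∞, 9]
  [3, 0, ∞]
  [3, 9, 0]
Closure =
  [0, 18, 9]
  [3, 0, 12]
  [3, 9, 0]

This is the Floyd-Warshall all-pairs shortest-path computation. For each intermediate vertex k = 0, 1, …, 2, update dist[i][j] ← min(dist[i][j], dist[i][k] + dist[k][j]). The final matrix gives, for each (i, j), the minimum total weight of any directed path from i to j (possibly empty when i = j).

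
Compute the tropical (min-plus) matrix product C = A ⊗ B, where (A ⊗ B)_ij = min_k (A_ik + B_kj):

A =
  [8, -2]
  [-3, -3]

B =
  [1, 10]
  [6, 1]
A ⊗ B =
  [4, -1]
  [-2, -2]

Apply the min-plus product entry-by-entry:
  C[0][0] = min over k of (A[0][0] + B[0][0] = 8 + 1 = 9, A[0][1] + B[1][0] = -2 + 6 = 4) = 4 (attained at k = 1)
  C[0][1] = min over k of (A[0][0] + B[0][1] = 8 + 10 = 18, A[0][1] + B[1][1] = -2 + 1 = -1) = -1 (attained at k = 1)
  C[1][0] = min over k of (A[1][0] + B[0][0] = -3 + 1 = -2, A[1][1] + B[1][0] = -3 + 6 = 3) = -2 (attained at k = 0)
  C[1][1] = min over k of (A[1][0] + B[0][1] = -3 + 10 = 7, A[1][1] + B[1][1] = -3 + 1 = -2) = -2 (attained at k = 1)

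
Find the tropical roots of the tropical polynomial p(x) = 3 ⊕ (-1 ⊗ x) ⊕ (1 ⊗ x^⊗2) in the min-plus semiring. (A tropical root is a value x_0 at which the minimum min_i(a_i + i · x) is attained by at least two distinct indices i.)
Roots: {-2, 4}

Each tropical root is a break point of the lower envelope of the lines y = a_i + i · x (there are 3 lines, with slopes 0, 1, ..., 2). Only the lines that attain the minimum somewhere contribute to roots; other lines are dominated. Here the surviving (envelope) indices are i = 2, i = 1, i = 0.
Intersections between consecutive envelope lines give the roots: for adjacent envelope indices i < j the intersection is x = (a_i − a_j) / (j − i). Reading off the sorted break points: {-2, 4}.
Verification: at each break x_0, at least two indices attain the minimum of min_i(a_i + i · x_0).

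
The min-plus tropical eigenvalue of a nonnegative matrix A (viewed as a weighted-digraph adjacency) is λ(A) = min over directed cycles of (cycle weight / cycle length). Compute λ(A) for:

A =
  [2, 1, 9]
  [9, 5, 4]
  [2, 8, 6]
λ(A) = 2

Enumerate directed cycles and compute their means (weight / length). Sample:
  cycle 0 → 0: weight = 2, length = 1, mean = 2/1 ≈ 2.000
  cycle 1 → 1: weight = 5, length = 1, mean = 5/1 ≈ 5.000
  cycle 2 → 2: weight = 6, length = 1, mean = 6/1 ≈ 6.000
  cycle 0 → 1 → 0: weight = 10, length = 2, mean = 10/2 ≈ 5.000
  cycle 0 → 2 → 0: weight = 11, length = 2, mean = 11/2 ≈ 5.500
  cycle 1 → 0 → 1: weight = 10, length = 2, mean = 10/2 ≈ 5.000
Minimum mean = 2.000, attained e.g. along the cycle 0 → 0 with weight 2 and length 1. So λ(A) = 2/1 = 2.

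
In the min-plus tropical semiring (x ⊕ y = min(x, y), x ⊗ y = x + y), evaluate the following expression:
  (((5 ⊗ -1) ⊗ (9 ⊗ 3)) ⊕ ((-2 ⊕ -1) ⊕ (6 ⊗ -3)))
(((5 ⊗ -1) ⊗ (9 ⊗ 3)) ⊕ ((-2 ⊕ -1) ⊕ (6 ⊗ -3))) = -2

Expand innermost to outermost. Recall ⊕ takes the minimum of its arguments and ⊗ takes their sum. Working out the expression (((5 ⊗ -1) ⊗ (9 ⊗ 3)) ⊕ ((-2 ⊕ -1) ⊕ (6 ⊗ -3))) gives -2.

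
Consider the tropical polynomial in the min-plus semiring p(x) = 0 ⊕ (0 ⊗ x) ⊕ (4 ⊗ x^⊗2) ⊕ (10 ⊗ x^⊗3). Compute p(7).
p(7) = 0

A tropical monomial a ⊗ x^⊗i evaluates to a + i · x. Evaluating each term at x = 7:
  Term 0 contributes 0 + 0 · 7 = 0
  Term 1 contributes 0 + 1 · 7 = 7
  Term 2 contributes 4 + 2 · 7 = 18
  Term 3 contributes 10 + 3 · 7 = 31
p(7) = ⊕ of these = min[0, 7, 18, 31] = 0.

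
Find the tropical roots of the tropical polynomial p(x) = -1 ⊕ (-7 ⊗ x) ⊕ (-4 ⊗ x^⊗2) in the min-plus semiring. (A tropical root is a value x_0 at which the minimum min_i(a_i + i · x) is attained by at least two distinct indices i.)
Roots: {-3, 6}

Each tropical root is a break point of the lower envelope of the lines y = a_i + i · x (there are 3 lines, with slopes 0, 1, ..., 2). Only the lines that attain the minimum somewhere contribute to roots; other lines are dominated. Here the surviving (envelope) indices are i = 2, i = 1, i = 0.
Intersections between consecutive envelope lines give the roots: for adjacent envelope indices i < j the intersection is x = (a_i − a_j) / (j − i). Reading off the sorted break points: {-3, 6}.
Verification: at each break x_0, at least two indices attain the minimum of min_i(a_i + i · x_0).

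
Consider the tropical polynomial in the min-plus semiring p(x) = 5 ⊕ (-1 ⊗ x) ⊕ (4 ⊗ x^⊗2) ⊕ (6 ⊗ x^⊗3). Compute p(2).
p(2) = 1

A tropical monomial a ⊗ x^⊗i evaluates to a + i · x. Evaluating each term at x = 2:
  Term 0 contributes 5 + 0 · 2 = 5
  Term 1 contributes -1 + 1 · 2 = 1
  Term 2 contributes 4 + 2 · 2 = 8
  Term 3 contributes 6 + 3 · 2 = 12
p(2) = ⊕ of these = min[5, 1, 8, 12] = 1.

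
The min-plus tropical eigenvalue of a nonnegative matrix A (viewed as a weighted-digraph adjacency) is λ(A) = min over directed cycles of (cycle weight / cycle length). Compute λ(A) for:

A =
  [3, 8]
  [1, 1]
λ(A) = 1

Enumerate directed cycles and compute their means (weight / length). Sample:
  cycle 0 → 0: weight = 3, length = 1, mean = 3/1 ≈ 3.000
  cycle 1 → 1: weight = 1, length = 1, mean = 1/1 ≈ 1.000
  cycle 0 → 1 → 0: weight = 9, length = 2, mean = 9/2 ≈ 4.500
  cycle 1 → 0 → 1: weight = 9, length = 2, mean = 9/2 ≈ 4.500
Minimum mean = 1.000, attained e.g. along the cycle 1 → 1 with weight 1 and length 1. So λ(A) = 1/1 = 1.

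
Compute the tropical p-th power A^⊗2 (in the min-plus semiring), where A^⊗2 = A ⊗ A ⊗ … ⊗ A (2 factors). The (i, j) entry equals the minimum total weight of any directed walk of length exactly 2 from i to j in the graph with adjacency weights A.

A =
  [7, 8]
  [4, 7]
A^⊗2 =
  [12, 15]
  [11, 12]

Each entry (A^⊗2)_ij equals the minimum over all length-2 walks i = v_0 → v_1 → … → v_2 = j of Σ_t A[v_t][v_{t+1}]. For example, for (i, j) = (0, 1) we minimise over 2 possible intermediate vertex sequences; the minimum is 15, attained along the walk 0 → 0 → 1.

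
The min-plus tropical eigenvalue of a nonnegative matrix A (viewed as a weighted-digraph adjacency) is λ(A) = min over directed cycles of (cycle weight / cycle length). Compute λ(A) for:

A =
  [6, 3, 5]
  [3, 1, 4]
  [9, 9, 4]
λ(A) = 1

Enumerate directed cycles and compute their means (weight / length). Sample:
  cycle 0 → 0: weight = 6, length = 1, mean = 6/1 ≈ 6.000
  cycle 1 → 1: weight = 1, length = 1, mean = 1/1 ≈ 1.000
  cycle 2 → 2: weight = 4, length = 1, mean = 4/1 ≈ 4.000
  cycle 0 → 1 → 0: weight = 6, length = 2, mean = 6/2 ≈ 3.000
  cycle 0 → 2 → 0: weight = 14, length = 2, mean = 14/2 ≈ 7.000
  cycle 1 → 0 → 1: weight = 6, length = 2, mean = 6/2 ≈ 3.000
Minimum mean = 1.000, attained e.g. along the cycle 1 → 1 with weight 1 and length 1. So λ(A) = 1/1 = 1.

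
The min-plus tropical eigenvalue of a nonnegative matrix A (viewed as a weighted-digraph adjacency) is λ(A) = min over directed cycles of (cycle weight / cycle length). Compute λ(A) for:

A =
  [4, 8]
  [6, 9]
λ(A) = 4

Enumerate directed cycles and compute their means (weight / length). Sample:
  cycle 0 → 0: weight = 4, length = 1, mean = 4/1 ≈ 4.000
  cycle 1 → 1: weight = 9, length = 1, mean = 9/1 ≈ 9.000
  cycle 0 → 1 → 0: weight = 14, length = 2, mean = 14/2 ≈ 7.000
  cycle 1 → 0 → 1: weight = 14, length = 2, mean = 14/2 ≈ 7.000
Minimum mean = 4.000, attained e.g. along the cycle 0 → 0 with weight 4 and length 1. So λ(A) = 4/1 = 4.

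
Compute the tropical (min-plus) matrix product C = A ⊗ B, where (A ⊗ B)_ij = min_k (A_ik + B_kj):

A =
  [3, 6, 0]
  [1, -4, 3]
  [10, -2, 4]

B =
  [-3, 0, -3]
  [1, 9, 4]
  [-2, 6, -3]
A ⊗ B =
  [-2, 3, -3]
  [-3, 1, -2]
  [-1, 7, 1]

Apply the min-plus product entry-by-entry:
  C[0][0] = min over k of (A[0][0] + B[0][0] = 3 + -3 = 0, A[0][1] + B[1][0] = 6 + 1 = 7, A[0][2] + B[2][0] = 0 + -2 = -2) = -2 (attained at k = 2)
  C[0][1] = min over k of (A[0][0] + B[0][1] = 3 + 0 = 3, A[0][1] + B[1][1] = 6 + 9 = 15, A[0][2] + B[2][1] = 0 + 6 = 6) = 3 (attained at k = 0)
  C[0][2] = min over k of (A[0][0] + B[0][2] = 3 + -3 = 0, A[0][1] + B[1][2] = 6 + 4 = 10, A[0][2] + B[2][2] = 0 + -3 = -3) = -3 (attained at k = 2)
  C[1][0] = min over k of (A[1][0] + B[0][0] = 1 + -3 = -2, A[1][1] + B[1][0] = -4 + 1 = -3, A[1][2] + B[2][0] = 3 + -2 = 1) = -3 (attained at k = 1)
  C[1][1] = min over k of (A[1][0] + B[0][1] = 1 + 0 = 1, A[1][1] + B[1][1] = -4 + 9 = 5, A[1][2] + B[2][1] = 3 + 6 = 9) = 1 (attained at k = 0)
  C[1][2] = min over k of (A[1][0] + B[0][2] = 1 + -3 = -2, A[1][1] + B[1][2] = -4 + 4 = 0, A[1][2] + B[2][2] = 3 + -3 = 0) = -2 (attained at k = 0)
  C[2][0] = min over k of (A[2][0] + B[0][0] = 10 + -3 = 7, A[2][1] + B[1][0] = -2 + 1 = -1, A[2][2] + B[2][0] = 4 + -2 = 2) = -1 (attained at k = 1)
  C[2][1] = min over k of (A[2][0] + B[0][1] = 10 + 0 = 10, A[2][1] + B[1][1] = -2 + 9 = 7, A[2][2] + B[2][1] = 4 + 6 = 10) = 7 (attained at k = 1)
  C[2][2] = min over k of (A[2][0] + B[0][2] = 10 + -3 = 7, A[2][1] + B[1][2] = -2 + 4 = 2, A[2][2] + B[2][2] = 4 + -3 = 1) = 1 (attained at k = 2)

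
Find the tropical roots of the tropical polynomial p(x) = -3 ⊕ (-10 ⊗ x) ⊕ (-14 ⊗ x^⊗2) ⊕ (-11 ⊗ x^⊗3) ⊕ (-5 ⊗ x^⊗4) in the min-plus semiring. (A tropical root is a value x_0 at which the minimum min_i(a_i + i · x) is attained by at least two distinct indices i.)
Roots: {-6, -3, 4, 7}

Each tropical root is a break point of the lower envelope of the lines y = a_i + i · x (there are 5 lines, with slopes 0, 1, ..., 4). Only the lines that attain the minimum somewhere contribute to roots; other lines are dominated. Here the surviving (envelope) indices are i = 4, i = 3, i = 2, i = 1, i = 0.
Intersections between consecutive envelope lines give the roots: for adjacent envelope indices i < j the intersection is x = (a_i − a_j) / (j − i). Reading off the sorted break points: {-6, -3, 4, 7}.
Verification: at each break x_0, at least two indices attain the minimum of min_i(a_i + i · x_0).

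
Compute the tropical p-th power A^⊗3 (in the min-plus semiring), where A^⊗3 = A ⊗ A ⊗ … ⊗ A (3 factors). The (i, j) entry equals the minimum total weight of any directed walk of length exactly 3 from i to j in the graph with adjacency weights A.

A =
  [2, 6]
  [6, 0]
A^⊗3 =
  [6, 6]
  [6, 0]

Each entry (A^⊗3)_ij equals the minimum over all length-3 walks i = v_0 → v_1 → … → v_3 = j of Σ_t A[v_t][v_{t+1}]. For example, for (i, j) = (0, 1) we minimise over 4 possible intermediate vertex sequences; the minimum is 6, attained along the walk 0 → 1 → 1 → 1.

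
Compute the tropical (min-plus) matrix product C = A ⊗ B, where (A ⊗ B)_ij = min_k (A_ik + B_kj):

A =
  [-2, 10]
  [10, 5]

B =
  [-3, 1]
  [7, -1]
A ⊗ B =
  [-5, -1]
  [7, 4]

Apply the min-plus product entry-by-entry:
  C[0][0] = min over k of (A[0][0] + B[0][0] = -2 + -3 = -5, A[0][1] + B[1][0] = 10 + 7 = 17) = -5 (attained at k = 0)
  C[0][1] = min over k of (A[0][0] + B[0][1] = -2 + 1 = -1, A[0][1] + B[1][1] = 10 + -1 = 9) = -1 (attained at k = 0)
  C[1][0] = min over k of (A[1][0] + B[0][0] = 10 + -3 = 7, A[1][1] + B[1][0] = 5 + 7 = 12) = 7 (attained at k = 0)
  C[1][1] = min over k of (A[1][0] + B[0][1] = 10 + 1 = 11, A[1][1] + B[1][1] = 5 + -1 = 4) = 4 (attained at k = 1)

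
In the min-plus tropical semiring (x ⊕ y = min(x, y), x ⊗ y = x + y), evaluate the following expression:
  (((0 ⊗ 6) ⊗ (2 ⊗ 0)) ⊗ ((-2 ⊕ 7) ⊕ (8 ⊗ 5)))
(((0 ⊗ 6) ⊗ (2 ⊗ 0)) ⊗ ((-2 ⊕ 7) ⊕ (8 ⊗ 5))) = 6

Expand innermost to outermost. Recall ⊕ takes the minimum of its arguments and ⊗ takes their sum. Working out the expression (((0 ⊗ 6) ⊗ (2 ⊗ 0)) ⊗ ((-2 ⊕ 7) ⊕ (8 ⊗ 5))) gives 6.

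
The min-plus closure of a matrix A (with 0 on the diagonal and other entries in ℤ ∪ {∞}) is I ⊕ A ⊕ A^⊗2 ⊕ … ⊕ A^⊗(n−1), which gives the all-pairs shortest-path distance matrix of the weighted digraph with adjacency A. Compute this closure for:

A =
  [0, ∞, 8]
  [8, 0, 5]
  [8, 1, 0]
Closure =
  [0, 9, 8]
  [8, 0, 5]
  [8, 1, 0]

This is the Floyd-Warshall all-pairs shortest-path computation. For each intermediate vertex k = 0, 1, …, 2, update dist[i][j] ← min(dist[i][j], dist[i][k] + dist[k][j]). The final matrix gives, for each (i, j), the minimum total weight of any directed path from i to j (possibly empty when i = j).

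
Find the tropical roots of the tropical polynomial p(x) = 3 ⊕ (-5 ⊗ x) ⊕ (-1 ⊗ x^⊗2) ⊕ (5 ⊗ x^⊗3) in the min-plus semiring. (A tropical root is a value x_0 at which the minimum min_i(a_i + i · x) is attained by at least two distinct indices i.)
Roots: {-6, -4, 8}

Each tropical root is a break point of the lower envelope of the lines y = a_i + i · x (there are 4 lines, with slopes 0, 1, ..., 3). Only the lines that attain the minimum somewhere contribute to roots; other lines are dominated. Here the surviving (envelope) indices are i = 3, i = 2, i = 1, i = 0.
Intersections between consecutive envelope lines give the roots: for adjacent envelope indices i < j the intersection is x = (a_i − a_j) / (j − i). Reading off the sorted break points: {-6, -4, 8}.
Verification: at each break x_0, at least two indices attain the minimum of min_i(a_i + i · x_0).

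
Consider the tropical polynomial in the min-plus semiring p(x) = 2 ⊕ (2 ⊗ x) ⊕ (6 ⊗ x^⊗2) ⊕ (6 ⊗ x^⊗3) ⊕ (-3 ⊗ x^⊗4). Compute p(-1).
p(-1) = -7

A tropical monomial a ⊗ x^⊗i evaluates to a + i · x. Evaluating each term at x = -1:
  Term 0 contributes 2 + 0 · -1 = 2
  Term 1 contributes 2 + 1 · -1 = 1
  Term 2 contributes 6 + 2 · -1 = 4
  Term 3 contributes 6 + 3 · -1 = 3
  Term 4 contributes -3 + 4 · -1 = -7
p(-1) = ⊕ of these = min[2, 1, 4, 3, -7] = -7.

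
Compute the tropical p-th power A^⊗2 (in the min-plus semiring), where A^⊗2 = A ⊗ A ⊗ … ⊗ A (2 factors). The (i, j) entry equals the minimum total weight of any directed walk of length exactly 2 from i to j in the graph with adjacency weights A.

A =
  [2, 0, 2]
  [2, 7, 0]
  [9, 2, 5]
A^⊗2 =
  [2, 2, 0]
  [4, 2, 4]
  [4, 7, 2]

Each entry (A^⊗2)_ij equals the minimum over all length-2 walks i = v_0 → v_1 → … → v_2 = j of Σ_t A[v_t][v_{t+1}]. For example, for (i, j) = (0, 2) we minimise over 3 possible intermediate vertex sequences; the minimum is 0, attained along the walk 0 → 1 → 2.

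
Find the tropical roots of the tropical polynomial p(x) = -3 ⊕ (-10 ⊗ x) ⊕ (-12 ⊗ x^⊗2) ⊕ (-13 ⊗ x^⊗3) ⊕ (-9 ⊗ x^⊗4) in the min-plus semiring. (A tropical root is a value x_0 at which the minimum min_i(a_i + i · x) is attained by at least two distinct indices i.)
Roots: {-4, 1, 2, 7}

Each tropical root is a break point of the lower envelope of the lines y = a_i + i · x (there are 5 lines, with slopes 0, 1, ..., 4). Only the lines that attain the minimum somewhere contribute to roots; other lines are dominated. Here the surviving (envelope) indices are i = 4, i = 3, i = 2, i = 1, i = 0.
Intersections between consecutive envelope lines give the roots: for adjacent envelope indices i < j the intersection is x = (a_i − a_j) / (j − i). Reading off the sorted break points: {-4, 1, 2, 7}.
Verification: at each break x_0, at least two indices attain the minimum of min_i(a_i + i · x_0).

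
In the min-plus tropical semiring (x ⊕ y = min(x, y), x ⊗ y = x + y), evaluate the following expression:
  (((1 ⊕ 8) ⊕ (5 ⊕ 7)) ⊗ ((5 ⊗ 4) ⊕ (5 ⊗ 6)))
(((1 ⊕ 8) ⊕ (5 ⊕ 7)) ⊗ ((5 ⊗ 4) ⊕ (5 ⊗ 6))) = 10

Expand innermost to outermost. Recall ⊕ takes the minimum of its arguments and ⊗ takes their sum. Working out the expression (((1 ⊕ 8) ⊕ (5 ⊕ 7)) ⊗ ((5 ⊗ 4) ⊕ (5 ⊗ 6))) gives 10.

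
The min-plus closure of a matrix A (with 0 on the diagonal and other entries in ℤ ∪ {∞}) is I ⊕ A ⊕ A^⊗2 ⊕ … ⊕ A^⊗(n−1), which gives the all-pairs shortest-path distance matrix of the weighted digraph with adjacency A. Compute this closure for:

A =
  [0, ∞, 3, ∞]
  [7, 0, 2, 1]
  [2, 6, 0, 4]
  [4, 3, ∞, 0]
Closure =
  [0, 9, 3, 7]
  [4, 0, 2, 1]
  [2, 6, 0, 4]
  [4, 3, 5, 0]

This is the Floyd-Warshall all-pairs shortest-path computation. For each intermediate vertex k = 0, 1, …, 3, update dist[i][j] ← min(dist[i][j], dist[i][k] + dist[k][j]). The final matrix gives, for each (i, j), the minimum total weight of any directed path from i to j (possibly empty when i = j).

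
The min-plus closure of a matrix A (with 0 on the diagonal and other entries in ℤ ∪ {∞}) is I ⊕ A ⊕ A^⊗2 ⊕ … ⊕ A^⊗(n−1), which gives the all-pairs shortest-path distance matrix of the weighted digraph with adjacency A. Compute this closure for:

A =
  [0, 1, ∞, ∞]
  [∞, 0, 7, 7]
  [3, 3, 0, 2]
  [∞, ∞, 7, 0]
Closure =
  [0, 1, 8, 8]
  [10, 0, 7, 7]
  [3, 3, 0, 2]
  [10, 10, 7, 0]

This is the Floyd-Warshall all-pairs shortest-path computation. For each intermediate vertex k = 0, 1, …, 3, update dist[i][j] ← min(dist[i][j], dist[i][k] + dist[k][j]). The final matrix gives, for each (i, j), the minimum total weight of any directed path from i to j (possibly empty when i = j).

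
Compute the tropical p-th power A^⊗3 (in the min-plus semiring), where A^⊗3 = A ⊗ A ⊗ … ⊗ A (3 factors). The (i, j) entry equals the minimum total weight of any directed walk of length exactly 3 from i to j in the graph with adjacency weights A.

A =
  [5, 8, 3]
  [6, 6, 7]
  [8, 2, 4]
A^⊗3 =
  [11, 9, 11]
  [15, 11, 13]
  [12, 10, 11]

Each entry (A^⊗3)_ij equals the minimum over all length-3 walks i = v_0 → v_1 → … → v_3 = j of Σ_t A[v_t][v_{t+1}]. For example, for (i, j) = (0, 2) we minimise over 9 possible intermediate vertex sequences; the minimum is 11, attained along the walk 0 → 2 → 2 → 2.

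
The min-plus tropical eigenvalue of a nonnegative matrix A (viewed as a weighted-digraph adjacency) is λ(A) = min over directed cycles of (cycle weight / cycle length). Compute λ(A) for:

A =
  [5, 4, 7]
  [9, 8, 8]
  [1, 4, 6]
λ(A) = 4

Enumerate directed cycles and compute their means (weight / length). Sample:
  cycle 0 → 0: weight = 5, length = 1, mean = 5/1 ≈ 5.000
  cycle 1 → 1: weight = 8, length = 1, mean = 8/1 ≈ 8.000
  cycle 2 → 2: weight = 6, length = 1, mean = 6/1 ≈ 6.000
  cycle 0 → 1 → 0: weight = 13, length = 2, mean = 13/2 ≈ 6.500
  cycle 0 → 2 → 0: weight = 8, length = 2, mean = 8/2 ≈ 4.000
  cycle 1 → 0 → 1: weight = 13, length = 2, mean = 13/2 ≈ 6.500
Minimum mean = 4.000, attained e.g. along the cycle 0 → 2 → 0 with weight 8 and length 2. So λ(A) = 8/2 = 4.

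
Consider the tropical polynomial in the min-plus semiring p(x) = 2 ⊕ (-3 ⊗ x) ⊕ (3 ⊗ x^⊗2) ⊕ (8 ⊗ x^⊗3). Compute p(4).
p(4) = 1

A tropical monomial a ⊗ x^⊗i evaluates to a + i · x. Evaluating each term at x = 4:
  Term 0 contributes 2 + 0 · 4 = 2
  Term 1 contributes -3 + 1 · 4 = 1
  Term 2 contributes 3 + 2 · 4 = 11
  Term 3 contributes 8 + 3 · 4 = 20
p(4) = ⊕ of these = min[2, 1, 11, 20] = 1.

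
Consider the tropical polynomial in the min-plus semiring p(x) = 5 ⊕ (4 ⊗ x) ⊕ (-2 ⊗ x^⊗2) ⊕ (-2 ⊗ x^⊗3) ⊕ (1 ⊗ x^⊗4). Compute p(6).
p(6) = 5

A tropical monomial a ⊗ x^⊗i evaluates to a + i · x. Evaluating each term at x = 6:
  Term 0 contributes 5 + 0 · 6 = 5
  Term 1 contributes 4 + 1 · 6 = 10
  Term 2 contributes -2 + 2 · 6 = 10
  Term 3 contributes -2 + 3 · 6 = 16
  Term 4 contributes 1 + 4 · 6 = 25
p(6) = ⊕ of these = min[5, 10, 10, 16, 25] = 5.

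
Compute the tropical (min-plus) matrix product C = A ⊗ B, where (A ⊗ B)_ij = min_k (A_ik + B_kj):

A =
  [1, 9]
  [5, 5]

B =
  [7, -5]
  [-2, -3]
A ⊗ B =
  [7, -4]
  [3, 0]

Apply the min-plus product entry-by-entry:
  C[0][0] = min over k of (A[0][0] + B[0][0] = 1 + 7 = 8, A[0][1] + B[1][0] = 9 + -2 = 7) = 7 (attained at k = 1)
  C[0][1] = min over k of (A[0][0] + B[0][1] = 1 + -5 = -4, A[0][1] + B[1][1] = 9 + -3 = 6) = -4 (attained at k = 0)
  C[1][0] = min over k of (A[1][0] + B[0][0] = 5 + 7 = 12, A[1][1] + B[1][0] = 5 + -2 = 3) = 3 (attained at k = 1)
  C[1][1] = min over k of (A[1][0] + B[0][1] = 5 + -5 = 0, A[1][1] + B[1][1] = 5 + -3 = 2) = 0 (attained at k = 0)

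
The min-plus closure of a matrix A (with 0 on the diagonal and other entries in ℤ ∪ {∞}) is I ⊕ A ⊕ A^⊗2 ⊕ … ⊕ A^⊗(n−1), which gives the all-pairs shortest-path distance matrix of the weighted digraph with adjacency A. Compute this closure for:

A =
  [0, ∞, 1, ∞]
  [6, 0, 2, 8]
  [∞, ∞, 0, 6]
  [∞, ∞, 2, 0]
Closure =
  [0, ∞, 1, 7]
  [6, 0, 2, 8]
  [∞, ∞, 0, 6]
  [∞, ∞, 2, 0]

This is the Floyd-Warshall all-pairs shortest-path computation. For each intermediate vertex k = 0, 1, …, 3, update dist[i][j] ← min(dist[i][j], dist[i][k] + dist[k][j]). The final matrix gives, for each (i, j), the minimum total weight of any directed path from i to j (possibly empty when i = j).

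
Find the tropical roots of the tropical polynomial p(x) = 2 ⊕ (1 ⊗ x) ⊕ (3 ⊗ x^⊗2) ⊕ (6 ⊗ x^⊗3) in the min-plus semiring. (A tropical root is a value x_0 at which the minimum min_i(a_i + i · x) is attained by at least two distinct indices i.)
Roots: {-3, -2, 1}

Each tropical root is a break point of the lower envelope of the lines y = a_i + i · x (there are 4 lines, with slopes 0, 1, ..., 3). Only the lines that attain the minimum somewhere contribute to roots; other lines are dominated. Here the surviving (envelope) indices are i = 3, i = 2, i = 1, i = 0.
Intersections between consecutive envelope lines give the roots: for adjacent envelope indices i < j the intersection is x = (a_i − a_j) / (j − i). Reading off the sorted break points: {-3, -2, 1}.
Verification: at each break x_0, at least two indices attain the minimum of min_i(a_i + i · x_0).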